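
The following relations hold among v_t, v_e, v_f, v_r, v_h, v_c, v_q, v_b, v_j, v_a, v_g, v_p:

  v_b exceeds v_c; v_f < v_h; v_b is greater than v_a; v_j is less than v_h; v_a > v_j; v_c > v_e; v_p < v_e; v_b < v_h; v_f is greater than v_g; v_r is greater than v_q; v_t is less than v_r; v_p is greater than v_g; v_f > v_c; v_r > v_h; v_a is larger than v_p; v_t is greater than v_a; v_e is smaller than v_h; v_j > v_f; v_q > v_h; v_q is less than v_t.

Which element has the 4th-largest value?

v_h

Piecing the relations together gives one ordering: v_g < v_p < v_e < v_c < v_f < v_j < v_a < v_b < v_h < v_q < v_t < v_r.
The 4th largest is v_h.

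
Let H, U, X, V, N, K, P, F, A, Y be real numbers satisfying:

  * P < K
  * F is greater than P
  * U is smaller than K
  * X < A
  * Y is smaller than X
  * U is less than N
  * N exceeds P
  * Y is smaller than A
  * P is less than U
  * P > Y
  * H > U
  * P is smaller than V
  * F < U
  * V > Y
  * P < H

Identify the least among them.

X is not least since Y < X; P is not least since Y < P; F is not least since P < F; U is not least since P < U; N is not least since U < N; K is not least since U < K; V is not least since Y < V; H is not least since U < H; A is not least since Y < A.
Only Y has nothing below it, so Y is the least.

Y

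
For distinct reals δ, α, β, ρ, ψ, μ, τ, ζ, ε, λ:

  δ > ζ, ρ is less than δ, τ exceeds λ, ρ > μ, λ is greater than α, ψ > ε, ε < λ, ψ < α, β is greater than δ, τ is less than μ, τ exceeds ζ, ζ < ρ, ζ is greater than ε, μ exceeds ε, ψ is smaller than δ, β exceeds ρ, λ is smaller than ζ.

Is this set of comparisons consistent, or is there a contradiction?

The single ordering ε < ψ < α < λ < ζ < τ < μ < ρ < δ < β satisfies every listed relation, so no contradiction arises.

consistent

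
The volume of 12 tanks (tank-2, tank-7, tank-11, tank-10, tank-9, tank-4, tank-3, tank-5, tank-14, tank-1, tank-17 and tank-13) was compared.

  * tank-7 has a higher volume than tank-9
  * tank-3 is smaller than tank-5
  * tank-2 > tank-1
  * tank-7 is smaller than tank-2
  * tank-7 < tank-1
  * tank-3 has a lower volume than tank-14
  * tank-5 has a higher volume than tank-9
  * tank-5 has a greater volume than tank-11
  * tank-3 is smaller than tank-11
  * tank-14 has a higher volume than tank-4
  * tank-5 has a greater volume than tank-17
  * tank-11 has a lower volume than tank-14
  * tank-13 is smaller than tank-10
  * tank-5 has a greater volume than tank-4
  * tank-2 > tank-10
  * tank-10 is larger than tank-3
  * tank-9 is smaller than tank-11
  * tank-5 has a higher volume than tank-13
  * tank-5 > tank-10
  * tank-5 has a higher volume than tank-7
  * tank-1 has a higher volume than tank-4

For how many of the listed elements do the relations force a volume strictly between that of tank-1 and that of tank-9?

1

The relations place tank-9 below tank-1. An element lies strictly between them when it is forced above tank-9 and also forced below tank-1.
Above tank-9: {tank-11, tank-7, tank-5, tank-14, tank-2}. Below tank-1: {tank-4, tank-7}.
Intersection: {tank-7} — 1.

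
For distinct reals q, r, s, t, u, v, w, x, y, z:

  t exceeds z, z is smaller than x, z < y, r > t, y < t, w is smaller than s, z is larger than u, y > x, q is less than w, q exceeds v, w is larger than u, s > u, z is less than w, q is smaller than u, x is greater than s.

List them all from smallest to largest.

v < q < u < z < w < s < x < y < t < r

Each adjacent pair is fixed by a given relation: v < q; q < u; u < z; z < w; w < s; s < x; x < y; y < t; t < r. Chaining them end to end gives the full order.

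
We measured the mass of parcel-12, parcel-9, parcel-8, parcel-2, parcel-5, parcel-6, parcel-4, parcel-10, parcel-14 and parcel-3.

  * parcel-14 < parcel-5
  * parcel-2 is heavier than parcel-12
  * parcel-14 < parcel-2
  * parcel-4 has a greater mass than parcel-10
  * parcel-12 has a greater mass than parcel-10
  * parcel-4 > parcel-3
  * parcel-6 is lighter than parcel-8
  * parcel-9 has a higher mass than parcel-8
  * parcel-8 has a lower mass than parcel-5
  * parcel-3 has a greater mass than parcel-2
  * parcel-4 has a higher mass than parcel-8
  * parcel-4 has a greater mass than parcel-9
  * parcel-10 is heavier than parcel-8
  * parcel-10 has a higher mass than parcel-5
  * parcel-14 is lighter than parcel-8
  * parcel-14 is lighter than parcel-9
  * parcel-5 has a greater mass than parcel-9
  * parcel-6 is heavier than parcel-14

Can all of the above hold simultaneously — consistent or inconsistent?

Every relation is compatible with parcel-14 < parcel-6 < parcel-8 < parcel-9 < parcel-5 < parcel-10 < parcel-12 < parcel-2 < parcel-3 < parcel-4; the set is consistent.

consistent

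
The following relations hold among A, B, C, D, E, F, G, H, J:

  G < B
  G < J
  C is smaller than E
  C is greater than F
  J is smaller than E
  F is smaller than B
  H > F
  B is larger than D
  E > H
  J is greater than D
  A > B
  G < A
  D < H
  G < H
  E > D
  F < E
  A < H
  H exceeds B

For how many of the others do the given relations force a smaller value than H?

Directly below H: F, D, G, B, A.
Nothing else is reachable below H; 5 in all.

5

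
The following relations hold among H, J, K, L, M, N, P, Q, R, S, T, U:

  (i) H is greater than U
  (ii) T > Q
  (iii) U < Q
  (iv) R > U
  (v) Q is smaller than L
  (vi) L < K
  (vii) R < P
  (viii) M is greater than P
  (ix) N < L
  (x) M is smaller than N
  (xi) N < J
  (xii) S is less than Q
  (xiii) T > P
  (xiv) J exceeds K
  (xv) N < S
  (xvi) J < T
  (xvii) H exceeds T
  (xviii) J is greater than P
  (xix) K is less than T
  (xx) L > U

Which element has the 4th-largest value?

Chaining the given pairs: U < R < P < M < N < S < Q < L < K < J < T < H.
Counting 4 from the largest end gives K.

K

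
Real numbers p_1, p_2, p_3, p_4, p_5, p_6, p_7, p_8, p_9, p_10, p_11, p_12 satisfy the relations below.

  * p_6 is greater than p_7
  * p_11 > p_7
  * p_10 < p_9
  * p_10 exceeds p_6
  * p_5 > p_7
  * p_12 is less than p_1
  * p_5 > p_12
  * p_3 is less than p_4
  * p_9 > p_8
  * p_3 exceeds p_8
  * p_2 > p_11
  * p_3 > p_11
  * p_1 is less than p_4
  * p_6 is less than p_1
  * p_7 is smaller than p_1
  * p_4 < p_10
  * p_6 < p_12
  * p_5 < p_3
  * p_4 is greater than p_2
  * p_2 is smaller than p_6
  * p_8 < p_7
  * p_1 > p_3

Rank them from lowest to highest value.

p_8 < p_7 < p_11 < p_2 < p_6 < p_12 < p_5 < p_3 < p_1 < p_4 < p_10 < p_9

The consecutive links are each given: p_8 < p_7; p_7 < p_11; p_11 < p_2; p_2 < p_6; p_6 < p_12; p_12 < p_5; p_5 < p_3; p_3 < p_1; p_1 < p_4; p_4 < p_10; p_10 < p_9.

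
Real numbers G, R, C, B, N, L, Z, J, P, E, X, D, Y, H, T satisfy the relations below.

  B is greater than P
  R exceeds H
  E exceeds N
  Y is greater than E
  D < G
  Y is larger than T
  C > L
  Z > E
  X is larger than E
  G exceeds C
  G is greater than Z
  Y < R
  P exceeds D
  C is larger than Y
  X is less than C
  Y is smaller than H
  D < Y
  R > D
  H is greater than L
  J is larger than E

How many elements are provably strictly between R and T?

2

Chaining upward from T reaches: Y, C, G, H.
Chaining downward from R reaches: L, D, N, E, Y, H.
Strictly between T and R are those in both lists: Y, H — 2 elements.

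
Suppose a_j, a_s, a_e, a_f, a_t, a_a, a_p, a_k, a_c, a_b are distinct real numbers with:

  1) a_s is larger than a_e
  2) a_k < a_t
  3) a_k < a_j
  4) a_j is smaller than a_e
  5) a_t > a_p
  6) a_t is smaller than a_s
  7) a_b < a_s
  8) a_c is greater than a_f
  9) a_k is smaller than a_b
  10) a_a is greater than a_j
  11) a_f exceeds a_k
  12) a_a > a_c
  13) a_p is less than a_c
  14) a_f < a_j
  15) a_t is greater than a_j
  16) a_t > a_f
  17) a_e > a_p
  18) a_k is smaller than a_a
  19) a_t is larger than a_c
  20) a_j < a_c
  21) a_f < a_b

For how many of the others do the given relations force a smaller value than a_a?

Directly below a_a: a_k, a_j, a_c.
One step further: a_p, a_f (5 so far).
No other element is forced below a_a by the given relations, so the count is 5.

5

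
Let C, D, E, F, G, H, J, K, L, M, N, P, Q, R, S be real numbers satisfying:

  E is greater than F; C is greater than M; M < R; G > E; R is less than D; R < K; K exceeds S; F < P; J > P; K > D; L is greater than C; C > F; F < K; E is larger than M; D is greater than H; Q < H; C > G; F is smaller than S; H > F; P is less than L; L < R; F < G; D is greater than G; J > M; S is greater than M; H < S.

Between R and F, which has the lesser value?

Chaining the given relations: F < E < G < C < L < R.
So F < R; F is the smaller of the two.

F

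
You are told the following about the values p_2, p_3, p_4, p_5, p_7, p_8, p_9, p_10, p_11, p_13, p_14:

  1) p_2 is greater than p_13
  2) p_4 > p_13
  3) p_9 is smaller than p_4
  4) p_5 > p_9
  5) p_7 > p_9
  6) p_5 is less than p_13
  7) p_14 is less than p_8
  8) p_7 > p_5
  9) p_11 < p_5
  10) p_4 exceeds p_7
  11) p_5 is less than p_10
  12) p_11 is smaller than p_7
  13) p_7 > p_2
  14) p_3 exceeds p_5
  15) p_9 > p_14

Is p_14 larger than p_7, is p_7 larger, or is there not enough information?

p_7

p_14 < p_9 and p_9 < p_5 give p_14 < p_5.
Then p_5 < p_13 extends the chain to p_13.
With p_13 < p_2: p_14 < p_9 < p_5 < p_13 < p_2.
Then p_2 < p_7 extends the chain to p_7.
So p_7 is larger.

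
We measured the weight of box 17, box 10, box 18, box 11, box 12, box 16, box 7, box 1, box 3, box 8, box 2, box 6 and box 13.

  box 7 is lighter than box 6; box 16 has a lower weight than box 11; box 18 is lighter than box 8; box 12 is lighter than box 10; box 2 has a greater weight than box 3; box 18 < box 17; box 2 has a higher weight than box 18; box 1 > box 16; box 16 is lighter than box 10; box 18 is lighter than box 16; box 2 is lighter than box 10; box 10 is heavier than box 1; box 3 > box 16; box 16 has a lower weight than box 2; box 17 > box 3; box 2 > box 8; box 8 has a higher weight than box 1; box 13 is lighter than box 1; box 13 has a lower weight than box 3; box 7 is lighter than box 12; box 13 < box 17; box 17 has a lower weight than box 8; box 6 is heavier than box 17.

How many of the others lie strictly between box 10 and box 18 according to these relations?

6

Chaining upward from box 18 reaches: box 16, box 3, box 11, box 1, box 17, box 8, box 2, box 6.
Chaining downward from box 10 reaches: box 7, box 12, box 13, box 16, box 3, box 1, box 17, box 8, box 2.
Strictly between box 18 and box 10 are those in both lists: box 16, box 3, box 1, box 17, box 8, box 2 — 6 elements.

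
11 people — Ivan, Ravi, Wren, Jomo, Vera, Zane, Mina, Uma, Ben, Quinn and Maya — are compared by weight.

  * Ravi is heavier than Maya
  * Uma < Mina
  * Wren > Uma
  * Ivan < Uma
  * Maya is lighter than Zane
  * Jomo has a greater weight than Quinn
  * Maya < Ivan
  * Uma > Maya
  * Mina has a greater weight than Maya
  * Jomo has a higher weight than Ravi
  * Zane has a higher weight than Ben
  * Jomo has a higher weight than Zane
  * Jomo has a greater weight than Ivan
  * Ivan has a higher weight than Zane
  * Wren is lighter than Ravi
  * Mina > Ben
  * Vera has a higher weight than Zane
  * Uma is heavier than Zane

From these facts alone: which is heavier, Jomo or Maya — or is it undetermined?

Jomo

The relevant relations are Maya < Zane; Zane < Ivan; Ivan < Uma; Uma < Wren; Wren < Ravi; Ravi < Jomo.
Chaining these gives Maya < Zane < Ivan < Uma < Wren < Ravi < Jomo.
So Jomo is heavier.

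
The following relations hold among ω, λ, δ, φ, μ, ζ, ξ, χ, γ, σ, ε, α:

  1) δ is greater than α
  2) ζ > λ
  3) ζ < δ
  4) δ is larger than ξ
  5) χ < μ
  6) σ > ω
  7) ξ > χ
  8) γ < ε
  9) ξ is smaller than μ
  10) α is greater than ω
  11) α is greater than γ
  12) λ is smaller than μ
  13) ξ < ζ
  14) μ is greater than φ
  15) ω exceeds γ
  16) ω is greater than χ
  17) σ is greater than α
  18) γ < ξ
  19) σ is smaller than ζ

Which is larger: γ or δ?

γ < ω < α < σ < ζ < δ, by transitivity through ω, α, σ, ζ.
So γ < δ; δ is the larger of the two.

δ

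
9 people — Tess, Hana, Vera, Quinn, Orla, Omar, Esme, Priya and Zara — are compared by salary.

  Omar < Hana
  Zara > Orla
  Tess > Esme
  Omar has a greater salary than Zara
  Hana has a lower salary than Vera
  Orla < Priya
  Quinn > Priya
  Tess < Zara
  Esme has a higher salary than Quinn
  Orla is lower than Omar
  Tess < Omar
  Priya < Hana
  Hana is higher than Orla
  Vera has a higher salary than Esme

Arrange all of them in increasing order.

Orla < Priya < Quinn < Esme < Tess < Zara < Omar < Hana < Vera

The consecutive links are each given: Orla < Priya; Priya < Quinn; Quinn < Esme; Esme < Tess; Tess < Zara; Zara < Omar; Omar < Hana; Hana < Vera.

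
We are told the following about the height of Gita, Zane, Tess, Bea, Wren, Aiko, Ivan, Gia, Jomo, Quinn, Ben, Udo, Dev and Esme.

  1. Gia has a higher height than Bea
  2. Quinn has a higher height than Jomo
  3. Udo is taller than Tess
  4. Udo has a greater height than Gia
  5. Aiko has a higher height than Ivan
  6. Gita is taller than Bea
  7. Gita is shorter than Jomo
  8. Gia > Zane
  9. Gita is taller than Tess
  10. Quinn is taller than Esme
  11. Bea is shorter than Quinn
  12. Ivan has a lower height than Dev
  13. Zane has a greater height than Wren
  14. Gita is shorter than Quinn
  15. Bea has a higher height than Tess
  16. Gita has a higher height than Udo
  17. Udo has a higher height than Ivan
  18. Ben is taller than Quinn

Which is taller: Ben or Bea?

Ben

The relevant relations are Bea < Gia; Gia < Udo; Udo < Gita; Gita < Jomo; Jomo < Quinn; Quinn < Ben.
Together: Bea < Gia < Udo < Gita < Jomo < Quinn < Ben.
So Bea < Ben; Ben is the taller of the two.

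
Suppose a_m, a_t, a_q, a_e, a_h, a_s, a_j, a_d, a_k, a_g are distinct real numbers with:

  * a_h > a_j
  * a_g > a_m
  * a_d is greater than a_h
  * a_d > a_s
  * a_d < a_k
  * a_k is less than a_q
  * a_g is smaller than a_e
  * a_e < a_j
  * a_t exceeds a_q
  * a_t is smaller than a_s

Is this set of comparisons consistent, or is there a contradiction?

Chaining the given relations yields a_d < a_k < a_q < a_t < a_s, so a_d < a_s. But one relation states a_s < a_d. These cannot both hold.

inconsistent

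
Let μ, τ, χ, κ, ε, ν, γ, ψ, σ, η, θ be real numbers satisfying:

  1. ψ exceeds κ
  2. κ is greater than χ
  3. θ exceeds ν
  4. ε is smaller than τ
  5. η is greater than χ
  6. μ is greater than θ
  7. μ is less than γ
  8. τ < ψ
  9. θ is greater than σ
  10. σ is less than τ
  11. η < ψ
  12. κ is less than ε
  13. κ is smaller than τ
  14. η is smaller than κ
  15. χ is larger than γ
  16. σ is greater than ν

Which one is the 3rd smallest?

The consecutive relations fix a unique order: ν < σ < θ < μ < γ < χ < η < κ < ε < τ < ψ.
Counting 3 from the smallest end gives θ.

θ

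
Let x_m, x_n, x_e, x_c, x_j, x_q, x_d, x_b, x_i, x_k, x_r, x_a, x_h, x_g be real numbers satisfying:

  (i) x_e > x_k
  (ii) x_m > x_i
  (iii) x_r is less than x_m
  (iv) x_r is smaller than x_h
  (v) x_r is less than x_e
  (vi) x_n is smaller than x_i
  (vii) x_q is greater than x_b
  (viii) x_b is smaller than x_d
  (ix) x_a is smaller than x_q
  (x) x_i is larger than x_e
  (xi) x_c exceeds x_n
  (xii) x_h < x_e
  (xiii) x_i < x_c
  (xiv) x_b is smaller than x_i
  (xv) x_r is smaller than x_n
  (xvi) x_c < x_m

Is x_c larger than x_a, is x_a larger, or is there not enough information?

undetermined

Following every chain through x_a: above x_a we get x_q.
x_c is not reached, and no chain runs the other way from x_c to x_a.
So the given relations leave the order of x_a and x_c undetermined.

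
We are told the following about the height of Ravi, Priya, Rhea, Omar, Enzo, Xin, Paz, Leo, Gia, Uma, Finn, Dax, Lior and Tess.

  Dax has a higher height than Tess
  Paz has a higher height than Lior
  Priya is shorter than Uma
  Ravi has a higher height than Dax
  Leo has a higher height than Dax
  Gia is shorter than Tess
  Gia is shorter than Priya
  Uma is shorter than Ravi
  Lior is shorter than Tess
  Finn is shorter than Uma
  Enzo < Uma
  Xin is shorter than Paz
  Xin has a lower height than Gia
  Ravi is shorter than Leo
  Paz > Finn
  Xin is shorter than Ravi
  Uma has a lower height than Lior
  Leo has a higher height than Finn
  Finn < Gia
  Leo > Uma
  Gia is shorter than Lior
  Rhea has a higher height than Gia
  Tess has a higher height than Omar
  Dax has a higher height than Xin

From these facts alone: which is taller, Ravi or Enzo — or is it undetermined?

Chaining the given relations: Enzo < Uma < Lior < Tess < Dax < Ravi.
So Ravi is taller.

Ravi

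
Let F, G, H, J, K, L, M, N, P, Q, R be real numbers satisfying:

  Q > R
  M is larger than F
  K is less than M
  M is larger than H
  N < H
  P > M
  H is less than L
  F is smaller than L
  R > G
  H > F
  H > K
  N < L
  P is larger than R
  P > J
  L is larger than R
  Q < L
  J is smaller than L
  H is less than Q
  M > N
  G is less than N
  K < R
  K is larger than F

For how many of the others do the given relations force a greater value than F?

Directly above F: K, H, M, L.
One step further: R, Q, P (7 so far).
Nothing else is reachable above F; 7 in all.

7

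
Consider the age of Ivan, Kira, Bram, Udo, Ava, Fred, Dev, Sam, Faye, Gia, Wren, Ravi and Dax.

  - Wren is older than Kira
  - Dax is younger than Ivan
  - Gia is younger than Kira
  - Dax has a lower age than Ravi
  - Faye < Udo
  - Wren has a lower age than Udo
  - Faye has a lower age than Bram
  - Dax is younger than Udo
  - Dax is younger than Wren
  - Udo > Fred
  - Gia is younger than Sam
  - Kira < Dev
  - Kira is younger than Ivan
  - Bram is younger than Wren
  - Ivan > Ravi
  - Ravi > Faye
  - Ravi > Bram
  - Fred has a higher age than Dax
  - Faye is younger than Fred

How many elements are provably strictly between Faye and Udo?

3

The relations place Faye below Udo. An element lies strictly between them when it is forced above Faye and also forced below Udo.
Above Faye: {Bram, Wren, Ravi, Fred, Ivan}. Below Udo: {Dax, Gia, Bram, Kira, Wren, Fred}.
Intersection: {Bram, Wren, Fred} — 3.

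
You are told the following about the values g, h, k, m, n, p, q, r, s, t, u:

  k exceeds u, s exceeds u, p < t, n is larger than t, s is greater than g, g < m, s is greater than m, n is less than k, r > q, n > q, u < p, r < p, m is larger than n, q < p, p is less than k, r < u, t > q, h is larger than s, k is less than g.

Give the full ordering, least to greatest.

Nothing is placed below q, so it is least; from there q < r; r < u; u < p; p < t; t < n; n < k; k < g; g < m; m < s; s < h, each given directly.

q < r < u < p < t < n < k < g < m < s < h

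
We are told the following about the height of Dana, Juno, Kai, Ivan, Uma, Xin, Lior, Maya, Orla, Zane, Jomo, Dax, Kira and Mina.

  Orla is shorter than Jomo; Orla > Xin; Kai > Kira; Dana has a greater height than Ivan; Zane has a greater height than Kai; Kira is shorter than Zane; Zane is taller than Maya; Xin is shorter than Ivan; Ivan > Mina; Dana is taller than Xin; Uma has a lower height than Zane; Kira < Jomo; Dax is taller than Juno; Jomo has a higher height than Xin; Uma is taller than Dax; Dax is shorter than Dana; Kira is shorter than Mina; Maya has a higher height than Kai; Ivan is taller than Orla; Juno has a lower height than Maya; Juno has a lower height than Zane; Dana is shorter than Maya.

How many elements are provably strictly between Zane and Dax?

Chaining upward from Dax reaches: Uma, Dana, Maya.
Chaining downward from Zane reaches: Kira, Mina, Juno, Xin, Orla, Ivan, Uma, Dana, Kai, Maya.
Strictly between Dax and Zane are those in both lists: Uma, Dana, Maya — 3 elements.

3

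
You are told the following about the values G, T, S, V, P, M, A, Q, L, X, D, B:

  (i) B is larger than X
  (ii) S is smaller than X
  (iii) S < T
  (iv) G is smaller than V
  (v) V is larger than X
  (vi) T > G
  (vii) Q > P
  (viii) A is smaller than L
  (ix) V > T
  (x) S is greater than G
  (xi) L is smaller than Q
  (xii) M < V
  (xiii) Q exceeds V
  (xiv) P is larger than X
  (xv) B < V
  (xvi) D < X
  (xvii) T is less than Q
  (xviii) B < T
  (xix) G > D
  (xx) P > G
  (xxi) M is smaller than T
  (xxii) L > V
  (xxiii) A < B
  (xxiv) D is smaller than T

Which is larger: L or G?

L

G < S < X < B < T < V < L, by transitivity through S, X, B, T, V.
So G < L; L is the larger of the two.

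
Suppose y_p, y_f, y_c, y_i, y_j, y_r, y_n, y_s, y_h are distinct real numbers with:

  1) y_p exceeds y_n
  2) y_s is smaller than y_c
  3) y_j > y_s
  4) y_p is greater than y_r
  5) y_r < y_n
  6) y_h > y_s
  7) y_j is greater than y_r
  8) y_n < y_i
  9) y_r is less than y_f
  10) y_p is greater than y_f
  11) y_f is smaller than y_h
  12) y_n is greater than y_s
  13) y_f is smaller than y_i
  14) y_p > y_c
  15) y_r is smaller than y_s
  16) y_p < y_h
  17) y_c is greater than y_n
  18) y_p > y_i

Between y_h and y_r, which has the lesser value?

y_r

y_r < y_s < y_n < y_i < y_p < y_h, by transitivity through y_s, y_n, y_i, y_p.
So y_r < y_h; y_r is the smaller of the two.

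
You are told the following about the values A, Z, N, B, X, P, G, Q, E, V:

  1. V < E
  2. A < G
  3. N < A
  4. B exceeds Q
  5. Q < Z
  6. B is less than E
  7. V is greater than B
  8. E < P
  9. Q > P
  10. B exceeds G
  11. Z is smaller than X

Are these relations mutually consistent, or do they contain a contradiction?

We have Q < B stated directly, yet also B < V < E < P < Q by chaining the others — so B < Q. Contradiction.

inconsistent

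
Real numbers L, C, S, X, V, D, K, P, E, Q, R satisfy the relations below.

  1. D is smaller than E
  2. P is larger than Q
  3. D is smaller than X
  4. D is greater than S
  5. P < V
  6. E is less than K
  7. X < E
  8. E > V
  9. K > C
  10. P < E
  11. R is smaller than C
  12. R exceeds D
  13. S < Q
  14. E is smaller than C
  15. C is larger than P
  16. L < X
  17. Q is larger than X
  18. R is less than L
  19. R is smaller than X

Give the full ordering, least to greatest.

S < D < R < L < X < Q < P < V < E < C < K

Nothing is placed below S, so it is least; from there S < D; D < R; R < L; L < X; X < Q; Q < P; P < V; V < E; E < C; C < K, each given directly.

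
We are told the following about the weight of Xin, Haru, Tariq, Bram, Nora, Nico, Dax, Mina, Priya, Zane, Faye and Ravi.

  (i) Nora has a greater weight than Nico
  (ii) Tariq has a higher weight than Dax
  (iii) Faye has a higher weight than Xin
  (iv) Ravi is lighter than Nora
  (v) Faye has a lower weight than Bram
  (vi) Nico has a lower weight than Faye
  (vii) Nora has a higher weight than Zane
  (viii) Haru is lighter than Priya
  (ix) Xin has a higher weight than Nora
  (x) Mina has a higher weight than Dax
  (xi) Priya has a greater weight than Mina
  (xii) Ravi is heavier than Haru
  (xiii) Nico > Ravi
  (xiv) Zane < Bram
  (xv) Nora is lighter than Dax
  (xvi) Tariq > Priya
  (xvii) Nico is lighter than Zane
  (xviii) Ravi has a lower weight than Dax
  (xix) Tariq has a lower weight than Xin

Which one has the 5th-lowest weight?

The consecutive relations fix a unique order: Haru < Ravi < Nico < Zane < Nora < Dax < Mina < Priya < Tariq < Xin < Faye < Bram.
The 5th smallest is Nora.

Nora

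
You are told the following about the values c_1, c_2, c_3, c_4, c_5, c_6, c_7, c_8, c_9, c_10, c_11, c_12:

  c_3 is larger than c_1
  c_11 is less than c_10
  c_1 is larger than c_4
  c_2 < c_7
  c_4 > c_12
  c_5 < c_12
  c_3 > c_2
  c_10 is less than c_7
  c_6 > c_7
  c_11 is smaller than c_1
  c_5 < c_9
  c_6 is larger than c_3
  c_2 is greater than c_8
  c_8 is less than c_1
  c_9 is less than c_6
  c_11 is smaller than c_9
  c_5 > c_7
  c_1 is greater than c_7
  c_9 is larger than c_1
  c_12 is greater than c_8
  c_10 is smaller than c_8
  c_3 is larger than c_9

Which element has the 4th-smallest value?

Piecing the relations together gives one ordering: c_11 < c_10 < c_8 < c_2 < c_7 < c_5 < c_12 < c_4 < c_1 < c_9 < c_3 < c_6.
The 4th smallest is c_2.

c_2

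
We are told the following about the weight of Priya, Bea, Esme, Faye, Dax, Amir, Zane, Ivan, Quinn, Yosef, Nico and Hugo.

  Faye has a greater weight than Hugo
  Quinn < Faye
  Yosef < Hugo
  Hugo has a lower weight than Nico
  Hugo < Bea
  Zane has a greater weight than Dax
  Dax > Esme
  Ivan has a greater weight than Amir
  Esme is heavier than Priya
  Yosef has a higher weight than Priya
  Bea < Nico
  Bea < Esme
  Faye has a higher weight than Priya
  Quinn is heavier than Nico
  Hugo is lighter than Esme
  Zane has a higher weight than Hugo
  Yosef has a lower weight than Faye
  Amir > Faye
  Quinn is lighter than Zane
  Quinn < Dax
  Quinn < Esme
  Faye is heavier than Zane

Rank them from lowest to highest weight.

The consecutive links are each given: Priya < Yosef; Yosef < Hugo; Hugo < Bea; Bea < Nico; Nico < Quinn; Quinn < Esme; Esme < Dax; Dax < Zane; Zane < Faye; Faye < Amir; Amir < Ivan.

Priya < Yosef < Hugo < Bea < Nico < Quinn < Esme < Dax < Zane < Faye < Amir < Ivan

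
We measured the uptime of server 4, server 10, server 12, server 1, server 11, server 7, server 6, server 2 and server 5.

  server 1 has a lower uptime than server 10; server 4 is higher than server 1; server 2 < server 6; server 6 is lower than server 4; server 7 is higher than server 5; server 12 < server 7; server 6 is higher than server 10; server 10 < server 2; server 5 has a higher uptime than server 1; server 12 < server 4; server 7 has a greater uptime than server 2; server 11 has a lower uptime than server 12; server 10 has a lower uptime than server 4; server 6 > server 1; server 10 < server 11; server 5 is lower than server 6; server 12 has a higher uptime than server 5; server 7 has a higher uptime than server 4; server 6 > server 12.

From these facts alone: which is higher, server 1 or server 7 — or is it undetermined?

server 7

Chaining the given relations: server 1 < server 10 < server 11 < server 12 < server 6 < server 4 < server 7.
So server 7 is higher.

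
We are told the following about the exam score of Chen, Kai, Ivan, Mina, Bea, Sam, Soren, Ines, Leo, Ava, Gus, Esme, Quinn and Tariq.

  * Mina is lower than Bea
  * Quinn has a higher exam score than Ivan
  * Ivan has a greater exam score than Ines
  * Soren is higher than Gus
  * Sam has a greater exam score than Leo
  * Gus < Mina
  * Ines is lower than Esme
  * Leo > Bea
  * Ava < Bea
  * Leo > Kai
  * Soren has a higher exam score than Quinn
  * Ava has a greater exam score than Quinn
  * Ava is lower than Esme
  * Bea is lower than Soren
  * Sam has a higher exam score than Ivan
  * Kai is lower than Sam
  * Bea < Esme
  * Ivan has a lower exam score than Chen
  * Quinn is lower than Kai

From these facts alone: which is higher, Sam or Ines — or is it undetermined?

Sam

Chaining the given relations: Ines < Ivan < Quinn < Kai < Leo < Sam.
So Sam is higher.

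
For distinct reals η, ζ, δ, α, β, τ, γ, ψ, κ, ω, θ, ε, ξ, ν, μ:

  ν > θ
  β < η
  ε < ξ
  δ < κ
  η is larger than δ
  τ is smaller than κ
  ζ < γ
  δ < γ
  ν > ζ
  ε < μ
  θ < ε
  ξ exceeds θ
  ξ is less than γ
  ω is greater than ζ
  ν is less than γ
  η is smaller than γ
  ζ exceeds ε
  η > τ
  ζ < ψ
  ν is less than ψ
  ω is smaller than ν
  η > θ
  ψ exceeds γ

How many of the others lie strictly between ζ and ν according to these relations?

1

Chaining upward from ζ reaches: ω, γ, ψ.
Chaining downward from ν reaches: θ, ε, ω.
Strictly between ζ and ν are those in both lists: ω — 1 element.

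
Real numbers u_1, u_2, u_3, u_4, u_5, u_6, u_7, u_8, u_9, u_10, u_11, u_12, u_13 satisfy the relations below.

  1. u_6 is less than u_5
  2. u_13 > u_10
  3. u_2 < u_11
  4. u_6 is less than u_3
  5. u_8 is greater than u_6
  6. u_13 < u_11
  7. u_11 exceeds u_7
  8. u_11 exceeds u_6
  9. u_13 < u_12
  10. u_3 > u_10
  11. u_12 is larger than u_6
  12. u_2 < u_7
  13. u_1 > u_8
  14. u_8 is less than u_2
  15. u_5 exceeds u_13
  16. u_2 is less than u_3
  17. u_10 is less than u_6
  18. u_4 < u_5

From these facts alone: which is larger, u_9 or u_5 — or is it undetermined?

Following every chain through u_5: below u_5 we get u_10, u_6, u_4, u_13.
u_9 is not reached, and no chain runs the other way from u_9 to u_5.
So the given relations leave the order of u_5 and u_9 undetermined.

undetermined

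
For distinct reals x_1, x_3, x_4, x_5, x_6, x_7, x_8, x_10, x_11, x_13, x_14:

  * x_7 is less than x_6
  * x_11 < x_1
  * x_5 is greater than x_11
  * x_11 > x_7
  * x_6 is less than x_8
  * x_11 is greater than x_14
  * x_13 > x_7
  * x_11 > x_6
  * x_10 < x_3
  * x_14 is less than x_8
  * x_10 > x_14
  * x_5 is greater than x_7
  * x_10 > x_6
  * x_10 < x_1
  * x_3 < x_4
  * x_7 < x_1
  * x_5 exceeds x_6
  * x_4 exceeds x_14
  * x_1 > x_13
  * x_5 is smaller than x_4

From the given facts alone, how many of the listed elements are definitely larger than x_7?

From x_7 the given relations immediately reach x_6, x_13, x_11, x_5, x_1.
From those, x_8, x_10, x_4 — 8 in total.
From those, x_3 — 9 in total.
No other element is forced above x_7 by the given relations, so the count is 9.

9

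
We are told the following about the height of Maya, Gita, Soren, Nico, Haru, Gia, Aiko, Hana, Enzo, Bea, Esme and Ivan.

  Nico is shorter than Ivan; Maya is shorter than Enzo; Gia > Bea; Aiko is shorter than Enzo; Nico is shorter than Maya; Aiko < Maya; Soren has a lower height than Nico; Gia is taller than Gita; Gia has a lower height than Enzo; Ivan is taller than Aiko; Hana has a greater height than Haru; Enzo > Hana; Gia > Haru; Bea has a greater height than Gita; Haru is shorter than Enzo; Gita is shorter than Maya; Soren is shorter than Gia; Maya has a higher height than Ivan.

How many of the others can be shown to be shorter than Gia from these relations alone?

4

Directly below Gia: Gita, Haru, Soren, Bea.
No other element is forced below Gia by the given relations, so the count is 4.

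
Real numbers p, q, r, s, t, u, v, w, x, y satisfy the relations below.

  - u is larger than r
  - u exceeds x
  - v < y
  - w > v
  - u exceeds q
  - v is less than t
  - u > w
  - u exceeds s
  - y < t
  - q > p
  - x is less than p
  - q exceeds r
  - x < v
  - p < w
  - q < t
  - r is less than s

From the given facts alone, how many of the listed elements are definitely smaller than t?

6

The elements the relations force below t are x, p, r, v, q, y — no chain reaches any other.
That is 6.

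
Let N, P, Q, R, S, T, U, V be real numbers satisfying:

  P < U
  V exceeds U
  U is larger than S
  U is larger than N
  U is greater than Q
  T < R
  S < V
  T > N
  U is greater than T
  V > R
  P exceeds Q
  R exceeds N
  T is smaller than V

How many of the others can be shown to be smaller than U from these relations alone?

5

From U the given relations immediately reach Q, N, T, S, P.
No other element is forced below U by the given relations, so the count is 5.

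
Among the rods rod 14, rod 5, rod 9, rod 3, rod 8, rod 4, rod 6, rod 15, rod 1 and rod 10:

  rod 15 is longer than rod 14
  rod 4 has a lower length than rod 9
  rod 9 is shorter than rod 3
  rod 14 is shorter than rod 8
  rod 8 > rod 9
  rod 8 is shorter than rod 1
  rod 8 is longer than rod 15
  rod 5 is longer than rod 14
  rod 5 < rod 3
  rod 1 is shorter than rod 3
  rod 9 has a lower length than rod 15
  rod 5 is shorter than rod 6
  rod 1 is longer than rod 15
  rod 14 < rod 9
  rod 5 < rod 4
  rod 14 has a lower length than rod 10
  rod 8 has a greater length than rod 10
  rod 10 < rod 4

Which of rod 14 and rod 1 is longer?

rod 14 < rod 5 and rod 5 < rod 4 give rod 14 < rod 4.
Then rod 4 < rod 9 extends the chain to rod 9.
Then rod 9 < rod 15 extends the chain to rod 15.
Then rod 15 < rod 8 extends the chain to rod 8.
With rod 8 < rod 1: rod 14 < rod 5 < rod 4 < rod 9 < rod 15 < rod 8 < rod 1.
So rod 14 < rod 1; rod 1 is the longer of the two.

rod 1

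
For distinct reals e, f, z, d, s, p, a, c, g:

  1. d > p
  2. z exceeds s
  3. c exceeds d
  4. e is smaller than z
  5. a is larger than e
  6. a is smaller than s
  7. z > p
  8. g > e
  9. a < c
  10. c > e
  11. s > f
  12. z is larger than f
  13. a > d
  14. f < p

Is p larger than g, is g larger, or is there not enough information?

undetermined

Following every chain through p: above p we get d, a, s, z, c; below p we get f.
g is not reached, and no chain runs the other way from g to p.
So the given relations leave the order of p and g undetermined.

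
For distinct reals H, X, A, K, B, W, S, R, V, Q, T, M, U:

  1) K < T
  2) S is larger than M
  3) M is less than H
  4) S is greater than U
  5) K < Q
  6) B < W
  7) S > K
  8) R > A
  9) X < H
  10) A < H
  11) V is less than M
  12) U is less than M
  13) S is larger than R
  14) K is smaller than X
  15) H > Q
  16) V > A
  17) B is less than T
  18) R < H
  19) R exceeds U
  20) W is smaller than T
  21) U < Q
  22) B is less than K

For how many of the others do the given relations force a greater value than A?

From A the given relations immediately reach R, V, H.
From those, M, S — 5 in total.
No other element is forced above A by the given relations, so the count is 5.

5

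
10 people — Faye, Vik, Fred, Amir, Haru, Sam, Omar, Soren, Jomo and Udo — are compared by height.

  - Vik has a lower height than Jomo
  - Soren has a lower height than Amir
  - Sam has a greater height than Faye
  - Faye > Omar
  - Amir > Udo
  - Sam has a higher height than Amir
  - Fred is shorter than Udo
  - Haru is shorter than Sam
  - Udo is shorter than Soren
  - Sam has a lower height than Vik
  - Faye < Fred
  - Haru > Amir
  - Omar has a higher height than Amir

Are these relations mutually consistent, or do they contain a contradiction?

inconsistent

We have Amir < Omar stated directly, yet also Omar < Faye < Fred < Udo < Soren < Amir by chaining the others — so Omar < Amir. Contradiction.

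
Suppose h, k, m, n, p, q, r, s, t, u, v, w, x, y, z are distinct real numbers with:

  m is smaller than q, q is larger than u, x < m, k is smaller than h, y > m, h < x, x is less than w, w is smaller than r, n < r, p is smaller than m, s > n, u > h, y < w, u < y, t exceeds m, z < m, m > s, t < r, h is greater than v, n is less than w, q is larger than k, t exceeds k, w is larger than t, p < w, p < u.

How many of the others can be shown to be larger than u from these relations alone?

From u the given relations immediately reach y, q.
From those, w — 3 in total.
From those, r — 4 in total.
Nothing else is reachable above u; 4 in all.

4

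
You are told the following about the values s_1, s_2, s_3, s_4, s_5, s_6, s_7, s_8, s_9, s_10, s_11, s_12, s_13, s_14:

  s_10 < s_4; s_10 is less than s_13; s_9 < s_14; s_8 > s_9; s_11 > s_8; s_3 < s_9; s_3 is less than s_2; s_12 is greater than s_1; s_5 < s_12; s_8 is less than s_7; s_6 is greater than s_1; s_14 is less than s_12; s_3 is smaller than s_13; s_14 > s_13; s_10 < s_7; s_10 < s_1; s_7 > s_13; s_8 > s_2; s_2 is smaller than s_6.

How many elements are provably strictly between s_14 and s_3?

2

The relations place s_3 below s_14. An element lies strictly between them when it is forced above s_3 and also forced below s_14.
Above s_3: {s_9, s_13, s_2, s_8, s_11, s_12, s_7, s_6}. Below s_14: {s_10, s_9, s_13}.
Intersection: {s_9, s_13} — 2.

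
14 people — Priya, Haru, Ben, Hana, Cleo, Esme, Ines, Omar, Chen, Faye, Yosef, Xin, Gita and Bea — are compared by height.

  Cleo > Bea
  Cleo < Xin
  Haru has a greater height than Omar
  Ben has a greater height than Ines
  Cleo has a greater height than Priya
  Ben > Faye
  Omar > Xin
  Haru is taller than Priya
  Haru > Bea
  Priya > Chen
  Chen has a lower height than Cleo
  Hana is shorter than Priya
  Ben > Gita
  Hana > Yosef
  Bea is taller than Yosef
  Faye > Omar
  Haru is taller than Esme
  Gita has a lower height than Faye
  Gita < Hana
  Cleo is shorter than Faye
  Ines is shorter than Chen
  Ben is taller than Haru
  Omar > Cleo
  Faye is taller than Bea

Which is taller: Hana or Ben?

Ben

Link the given pairs in sequence: Hana < Priya; Priya < Cleo; Cleo < Omar; Omar < Faye; Faye < Ben.
Together: Hana < Priya < Cleo < Omar < Faye < Ben.
So Hana < Ben; Ben is the taller of the two.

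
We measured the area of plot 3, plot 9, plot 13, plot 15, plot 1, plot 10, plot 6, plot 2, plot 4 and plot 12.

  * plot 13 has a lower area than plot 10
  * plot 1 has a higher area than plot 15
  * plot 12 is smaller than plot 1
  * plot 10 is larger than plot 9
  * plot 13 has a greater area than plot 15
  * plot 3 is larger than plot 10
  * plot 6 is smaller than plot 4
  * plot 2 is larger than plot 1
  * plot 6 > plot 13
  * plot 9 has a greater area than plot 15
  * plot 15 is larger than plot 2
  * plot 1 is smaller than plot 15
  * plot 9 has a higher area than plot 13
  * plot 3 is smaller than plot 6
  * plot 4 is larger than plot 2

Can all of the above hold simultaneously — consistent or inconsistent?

We have plot 15 < plot 1 stated directly, yet also plot 1 < plot 2 < plot 15 by chaining the others — so plot 1 < plot 15. Contradiction.

inconsistent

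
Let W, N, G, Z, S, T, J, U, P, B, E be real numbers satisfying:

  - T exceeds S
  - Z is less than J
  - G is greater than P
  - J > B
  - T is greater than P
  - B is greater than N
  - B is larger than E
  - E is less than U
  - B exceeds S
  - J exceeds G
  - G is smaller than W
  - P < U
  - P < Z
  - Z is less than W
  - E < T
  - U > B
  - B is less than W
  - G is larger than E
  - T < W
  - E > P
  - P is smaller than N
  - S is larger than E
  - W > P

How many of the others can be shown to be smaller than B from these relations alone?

4

The elements the relations force below B are P, E, N, S — no chain reaches any other.
That is 4.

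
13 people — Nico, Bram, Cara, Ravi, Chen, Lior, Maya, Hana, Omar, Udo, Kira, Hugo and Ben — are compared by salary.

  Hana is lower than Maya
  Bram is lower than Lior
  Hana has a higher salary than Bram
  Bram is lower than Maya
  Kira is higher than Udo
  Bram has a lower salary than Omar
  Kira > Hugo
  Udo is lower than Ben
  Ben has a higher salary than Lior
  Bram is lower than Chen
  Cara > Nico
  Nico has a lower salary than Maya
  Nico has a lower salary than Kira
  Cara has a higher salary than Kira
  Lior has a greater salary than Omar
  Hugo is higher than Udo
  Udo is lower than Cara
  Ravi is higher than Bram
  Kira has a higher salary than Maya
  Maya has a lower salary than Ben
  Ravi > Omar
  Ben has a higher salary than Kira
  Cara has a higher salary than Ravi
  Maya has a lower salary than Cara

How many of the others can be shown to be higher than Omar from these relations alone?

4

The elements the relations force above Omar are Lior, Ravi, Cara, Ben — no chain reaches any other.
That is 4.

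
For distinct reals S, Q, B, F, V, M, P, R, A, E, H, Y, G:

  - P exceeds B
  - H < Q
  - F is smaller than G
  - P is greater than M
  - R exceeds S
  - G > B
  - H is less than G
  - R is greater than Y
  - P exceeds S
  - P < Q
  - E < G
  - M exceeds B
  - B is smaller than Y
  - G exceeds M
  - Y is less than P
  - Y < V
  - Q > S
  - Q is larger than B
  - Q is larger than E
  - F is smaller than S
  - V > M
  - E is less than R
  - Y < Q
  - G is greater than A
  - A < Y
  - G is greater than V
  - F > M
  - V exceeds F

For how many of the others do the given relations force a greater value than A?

6

The elements the relations force above A are Y, R, V, G, P, Q — no chain reaches any other.
That is 6.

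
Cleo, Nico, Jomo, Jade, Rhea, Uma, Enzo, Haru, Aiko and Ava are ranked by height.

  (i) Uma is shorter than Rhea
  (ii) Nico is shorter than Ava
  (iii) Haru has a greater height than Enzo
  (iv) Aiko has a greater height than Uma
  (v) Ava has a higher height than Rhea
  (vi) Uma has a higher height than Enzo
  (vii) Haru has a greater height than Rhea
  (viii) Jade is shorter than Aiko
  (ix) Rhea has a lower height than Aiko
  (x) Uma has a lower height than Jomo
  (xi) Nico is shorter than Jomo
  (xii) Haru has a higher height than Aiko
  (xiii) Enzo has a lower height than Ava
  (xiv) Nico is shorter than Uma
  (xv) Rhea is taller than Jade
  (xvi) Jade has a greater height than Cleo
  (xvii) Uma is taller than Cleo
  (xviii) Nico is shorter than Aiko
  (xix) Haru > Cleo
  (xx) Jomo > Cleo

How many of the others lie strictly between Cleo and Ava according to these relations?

The relations place Cleo below Ava. An element lies strictly between them when it is forced above Cleo and also forced below Ava.
Above Cleo: {Jade, Uma, Rhea, Aiko, Jomo, Haru}. Below Ava: {Enzo, Nico, Jade, Uma, Rhea}.
Intersection: {Jade, Uma, Rhea} — 3.

3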